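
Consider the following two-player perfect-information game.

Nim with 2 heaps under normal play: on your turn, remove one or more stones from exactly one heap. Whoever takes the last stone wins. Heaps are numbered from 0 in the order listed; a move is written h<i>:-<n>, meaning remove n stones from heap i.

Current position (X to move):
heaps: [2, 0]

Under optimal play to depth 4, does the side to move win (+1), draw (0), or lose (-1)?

value((2,0), X) = +1

[(2,0)] X move#1: h0:-1:-1/(1,0), h0:-2:+1/(0,0)*
[(0,0)] end (terminal -1, O#2); searched (2,0) to 4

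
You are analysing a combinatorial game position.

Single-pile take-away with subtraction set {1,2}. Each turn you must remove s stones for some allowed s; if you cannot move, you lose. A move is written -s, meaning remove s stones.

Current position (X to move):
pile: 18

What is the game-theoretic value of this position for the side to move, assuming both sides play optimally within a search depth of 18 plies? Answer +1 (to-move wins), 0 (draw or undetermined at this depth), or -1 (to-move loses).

value(18, X) = -1

p1 X@[18]: -1[17]-1* -2[16]-1
p2 O@[17]: -1[16]-1 -2[15]+1*
p3 X@[15]: -1[14]-1* -2[13]-1
p4 O@[14]: -1[13]-1 -2[12]+1*
p5 X@[12]: -1[11]-1* -2[10]-1
p6 O@[11]: -1[10]-1 -2[9]+1*
p7 X@[9]: -1[8]-1* -2[7]-1
p8 O@[8]: -1[7]-1 -2[6]+1*
p9 X@[6]: -1[5]-1* -2[4]-1
p10 O@[5]: -1[4]-1 -2[3]+1*
p11 X@[3]: -1[2]-1* -2[1]-1
p12 O@[2]: -1[1]-1 -2[0]+1*
p13 X@[0] terminal -1; root [18] d18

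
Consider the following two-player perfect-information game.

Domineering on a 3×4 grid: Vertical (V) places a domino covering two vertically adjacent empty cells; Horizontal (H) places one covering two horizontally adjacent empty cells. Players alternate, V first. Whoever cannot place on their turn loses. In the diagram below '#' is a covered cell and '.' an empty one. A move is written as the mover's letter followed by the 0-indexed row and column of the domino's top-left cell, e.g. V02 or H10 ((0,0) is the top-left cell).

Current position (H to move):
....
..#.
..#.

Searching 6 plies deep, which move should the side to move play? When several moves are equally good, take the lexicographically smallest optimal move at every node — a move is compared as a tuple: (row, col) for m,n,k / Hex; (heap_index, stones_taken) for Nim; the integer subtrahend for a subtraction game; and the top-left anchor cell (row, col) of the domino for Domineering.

H's best at [..../..#./..#.]: H10

p1 H@[..../..#./..#.]: H00[##../..#./..#.]-1 H01[.##./..#./..#.]-1 H02[..##/..#./..#.]-1 H10[..../###./..#.]+1* H20[..../..#./###.]-1
p2 V@[..../###./..#.]: V03[...#/####/..#.]-1* V13[..../####/..##]-1
p3 H@[...#/####/..#.]: H00[##.#/####/..#.]+1* H01[.###/####/..#.]+1 H20[...#/####/###.]+1
p4 V@[##.#/####/..#.] terminal -1; root [..../..#./..#.] d6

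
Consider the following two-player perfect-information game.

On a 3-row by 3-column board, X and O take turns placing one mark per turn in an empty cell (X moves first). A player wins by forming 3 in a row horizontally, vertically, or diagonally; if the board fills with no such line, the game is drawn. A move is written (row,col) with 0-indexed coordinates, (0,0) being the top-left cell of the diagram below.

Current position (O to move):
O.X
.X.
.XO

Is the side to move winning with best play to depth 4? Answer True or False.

p1 O@[O.X/.X./.XO]: (0,1)[OOX/.X./.XO]-1* (1,0)[O.X/OX./.XO]-1 (1,2)[O.X/.XO/.XO]-1 (2,0)[O.X/.X./OXO]-1
p2 X@[OOX/.X./.XO]: (1,0)[OOX/XX./.XO]+1* (1,2)[OOX/.XX/.XO]+1 (2,0)[OOX/.X./XXO]+1
p3 O@[OOX/XX./.XO]: (1,2)[OOX/XXO/.XO]-1* (2,0)[OOX/XX./OXO]-1
p4 X@[OOX/XXO/.XO]: (2,0)[OOX/XXO/XXO]+1*
p5 O@[OOX/XXO/XXO] terminal -1; root [O.X/.X./.XO] d4

O winning at [O.X/.X./.XO]: False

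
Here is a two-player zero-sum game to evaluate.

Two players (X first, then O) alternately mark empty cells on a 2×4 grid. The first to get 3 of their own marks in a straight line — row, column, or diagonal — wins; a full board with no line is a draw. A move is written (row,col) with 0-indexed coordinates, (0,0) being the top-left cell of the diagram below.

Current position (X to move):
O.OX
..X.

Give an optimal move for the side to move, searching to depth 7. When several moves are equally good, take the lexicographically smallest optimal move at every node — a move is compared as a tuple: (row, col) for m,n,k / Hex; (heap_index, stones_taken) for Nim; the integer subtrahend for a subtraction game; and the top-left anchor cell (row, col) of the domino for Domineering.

X's best at [O.OX/..X.]: (0,1)

[O.OX/..X.] X move#1: (0,1):+0/OXOX/..X.*, (1,0):-1/O.OX/X.X., (1,1):-1/O.OX/.XX., (1,3):-1/O.OX/..XX
[OXOX/..X.] O move#2: (1,0):+0/OXOX/O.X.*, (1,1):+0/OXOX/.OX., (1,3):+0/OXOX/..XO
[OXOX/O.X.] X move#3: (1,1):+0/OXOX/OXX.*, (1,3):+0/OXOX/O.XX
[OXOX/OXX.] O move#4: (1,3):+0/OXOX/OXXO*
[OXOX/OXXO] end (terminal +0, X#5); searched O.OX/..X. to 7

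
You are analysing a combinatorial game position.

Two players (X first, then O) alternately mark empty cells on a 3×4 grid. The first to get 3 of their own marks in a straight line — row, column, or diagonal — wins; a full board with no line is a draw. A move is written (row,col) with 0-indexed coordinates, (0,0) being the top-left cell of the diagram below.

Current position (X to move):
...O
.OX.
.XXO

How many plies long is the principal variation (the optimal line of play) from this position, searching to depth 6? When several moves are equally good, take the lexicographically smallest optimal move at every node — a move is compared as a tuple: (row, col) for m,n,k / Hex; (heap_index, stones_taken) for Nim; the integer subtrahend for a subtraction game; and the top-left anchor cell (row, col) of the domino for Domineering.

p1 X@[...O/.OX./.XXO]: (0,0)[X..O/.OX./.XXO]-1 (0,1)[.X.O/.OX./.XXO]-1 (0,2)[..XO/.OX./.XXO]+1* (1,0)[...O/XOX./.XXO]-1 (1,3)[...O/.OXX/.XXO]+1 (2,0)[...O/.OX./XXXO]+1
p2 O@[..XO/.OX./.XXO] terminal -1; root [...O/.OX./.XXO] d6

PV length from [...O/.OX./.XXO]: 1 ply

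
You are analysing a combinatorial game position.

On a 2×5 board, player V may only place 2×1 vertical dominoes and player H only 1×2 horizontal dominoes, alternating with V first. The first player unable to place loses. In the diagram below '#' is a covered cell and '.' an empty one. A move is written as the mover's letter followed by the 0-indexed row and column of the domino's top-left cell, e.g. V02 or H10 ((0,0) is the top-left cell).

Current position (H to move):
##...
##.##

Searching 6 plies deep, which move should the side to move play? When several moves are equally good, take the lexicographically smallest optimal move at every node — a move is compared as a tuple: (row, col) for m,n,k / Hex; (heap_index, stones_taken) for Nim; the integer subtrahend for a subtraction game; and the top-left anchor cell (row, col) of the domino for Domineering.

[##.../##.##] H move#1: H02:+1/####./##.##*, H03:-1/##.##/##.##
[####./##.##] end (terminal -1, V#2); searched ##.../##.## to 6

H's best at [##.../##.##]: H02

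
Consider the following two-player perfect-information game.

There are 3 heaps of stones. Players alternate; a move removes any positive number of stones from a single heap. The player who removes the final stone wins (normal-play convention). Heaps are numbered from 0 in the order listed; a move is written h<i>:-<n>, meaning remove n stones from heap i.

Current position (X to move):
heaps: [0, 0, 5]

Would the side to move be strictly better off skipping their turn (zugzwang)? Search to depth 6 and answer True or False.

zugzwang((0,0,5), X) = False

ply 1, X at (0,0,5) | h2:-1=-1→(0,0,4); h2:-2=-1→(0,0,3); h2:-3=-1→(0,0,2); h2:-4=-1→(0,0,1); h2:-5=+1→(0,0,0)*
ply 2: (0,0,0) is terminal -1 (O); from (0,0,5) depth 6
suppose X passes — search the same position with O to move:
pass> ply 1, O at (0,0,5) | h2:-1=-1→(0,0,4); h2:-2=-1→(0,0,3); h2:-3=-1→(0,0,2); h2:-4=-1→(0,0,1); h2:-5=+1→(0,0,0)*
pass> ply 2: (0,0,0) is terminal -1 (X); from (0,0,5) depth 6
for X: play +1, pass -1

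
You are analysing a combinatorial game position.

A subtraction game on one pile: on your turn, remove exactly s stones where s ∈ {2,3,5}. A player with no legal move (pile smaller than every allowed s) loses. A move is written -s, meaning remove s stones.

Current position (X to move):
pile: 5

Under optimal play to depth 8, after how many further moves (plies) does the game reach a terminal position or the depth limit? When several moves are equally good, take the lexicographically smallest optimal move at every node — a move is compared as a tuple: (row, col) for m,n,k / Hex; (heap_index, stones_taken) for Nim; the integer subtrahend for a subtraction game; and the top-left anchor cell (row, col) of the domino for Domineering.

p1 X@[5]: -2[3]-1 -3[2]-1 -5[0]+1*
p2 O@[0] terminal -1; root [5] d8

PV length from [5]: 1 ply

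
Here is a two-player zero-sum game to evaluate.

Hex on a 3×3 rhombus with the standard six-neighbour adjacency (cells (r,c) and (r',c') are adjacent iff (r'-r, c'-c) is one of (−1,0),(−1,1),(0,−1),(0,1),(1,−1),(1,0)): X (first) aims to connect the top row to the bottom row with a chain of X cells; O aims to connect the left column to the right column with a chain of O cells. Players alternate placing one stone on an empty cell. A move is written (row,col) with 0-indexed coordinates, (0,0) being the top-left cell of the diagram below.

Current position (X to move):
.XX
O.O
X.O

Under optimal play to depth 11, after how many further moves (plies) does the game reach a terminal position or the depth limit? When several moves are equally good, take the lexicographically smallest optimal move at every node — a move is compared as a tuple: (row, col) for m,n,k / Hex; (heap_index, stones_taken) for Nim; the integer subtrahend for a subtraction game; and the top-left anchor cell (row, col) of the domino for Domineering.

PV length from [.XX/O.O/X.O]: 1 ply

p1 X@[.XX/O.O/X.O]: (0,0)[XXX/O.O/X.O]-1 (1,1)[.XX/OXO/X.O]+1* (2,1)[.XX/O.O/XXO]-1
p2 O@[.XX/OXO/X.O] terminal -1; root [.XX/O.O/X.O] d11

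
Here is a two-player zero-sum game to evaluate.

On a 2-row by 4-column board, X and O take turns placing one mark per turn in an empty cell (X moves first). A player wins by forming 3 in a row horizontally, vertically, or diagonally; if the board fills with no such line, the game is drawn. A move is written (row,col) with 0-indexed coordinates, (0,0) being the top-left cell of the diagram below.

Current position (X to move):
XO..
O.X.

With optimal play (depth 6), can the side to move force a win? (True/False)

X winning at [XO../O.X.]: False

ply 1, X at XO../O.X. | (0,2)=+0→XOX./O.X.*; (0,3)=+0→XO.X/O.X.; (1,1)=+0→XO../OXX.; (1,3)=+0→XO../O.XX
ply 2, O at XOX./O.X. | (0,3)=+0→XOXO/O.X.*; (1,1)=+0→XOX./OOX.; (1,3)=+0→XOX./O.XO
ply 3, X at XOXO/O.X. | (1,1)=+0→XOXO/OXX.*; (1,3)=+0→XOXO/O.XX
ply 4, O at XOXO/OXX. | (1,3)=+0→XOXO/OXXO*
ply 5: XOXO/OXXO is terminal +0 (X); from XO../O.X. depth 6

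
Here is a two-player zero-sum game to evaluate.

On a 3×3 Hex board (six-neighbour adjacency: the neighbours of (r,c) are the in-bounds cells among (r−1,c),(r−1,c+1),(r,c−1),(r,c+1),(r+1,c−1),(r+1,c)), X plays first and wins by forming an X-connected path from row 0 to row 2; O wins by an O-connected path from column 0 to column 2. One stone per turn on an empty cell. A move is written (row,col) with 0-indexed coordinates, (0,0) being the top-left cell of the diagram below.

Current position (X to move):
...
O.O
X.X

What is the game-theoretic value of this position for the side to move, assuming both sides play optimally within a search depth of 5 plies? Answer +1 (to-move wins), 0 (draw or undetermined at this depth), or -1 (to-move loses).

ply 1, X at .../O.O/X.X | (0,0)=-1→X../O.O/X.X; (0,1)=-1→.X./O.O/X.X; (0,2)=-1→..X/O.O/X.X; (1,1)=+1→.../OXO/X.X*; (2,1)=-1→.../O.O/XXX
ply 2, O at .../OXO/X.X | (0,0)=-1→O../OXO/X.X*; (0,1)=-1→.O./OXO/X.X; (0,2)=-1→..O/OXO/X.X; (2,1)=-1→.../OXO/XOX
ply 3, X at O../OXO/X.X | (0,1)=+1→OX./OXO/X.X*; (0,2)=+1→O.X/OXO/X.X; (2,1)=+1→O../OXO/XXX
ply 4: OX./OXO/X.X is terminal -1 (O); from .../O.O/X.X depth 5

value(.../O.O/X.X, X) = +1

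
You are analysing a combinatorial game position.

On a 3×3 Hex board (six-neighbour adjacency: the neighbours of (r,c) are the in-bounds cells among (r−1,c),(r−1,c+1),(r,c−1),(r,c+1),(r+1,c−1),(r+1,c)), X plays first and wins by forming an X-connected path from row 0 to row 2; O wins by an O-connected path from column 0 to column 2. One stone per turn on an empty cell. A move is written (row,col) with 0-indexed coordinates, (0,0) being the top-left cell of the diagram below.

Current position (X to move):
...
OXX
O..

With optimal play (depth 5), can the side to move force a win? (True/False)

ply 1, X at .../OXX/O.. | (0,0)=+1→X../OXX/O..*; (0,1)=+1→.X./OXX/O..; (0,2)=+1→..X/OXX/O..; (2,1)=+1→.../OXX/OX.; (2,2)=+1→.../OXX/O.X
ply 2, O at X../OXX/O.. | (0,1)=-1→XO./OXX/O..*; (0,2)=-1→X.O/OXX/O..; (2,1)=-1→X../OXX/OO.; (2,2)=-1→X../OXX/O.O
ply 3, X at XO./OXX/O.. | (0,2)=+1→XOX/OXX/O..*; (2,1)=-1→XO./OXX/OX.; (2,2)=-1→XO./OXX/O.X
ply 4, O at XOX/OXX/O.. | (2,1)=-1→XOX/OXX/OO.*; (2,2)=-1→XOX/OXX/O.O
ply 5, X at XOX/OXX/OO. | (2,2)=+1→XOX/OXX/OOX*
ply 6: XOX/OXX/OOX is terminal -1 (O); from .../OXX/O.. depth 5

X winning at [.../OXX/O..]: True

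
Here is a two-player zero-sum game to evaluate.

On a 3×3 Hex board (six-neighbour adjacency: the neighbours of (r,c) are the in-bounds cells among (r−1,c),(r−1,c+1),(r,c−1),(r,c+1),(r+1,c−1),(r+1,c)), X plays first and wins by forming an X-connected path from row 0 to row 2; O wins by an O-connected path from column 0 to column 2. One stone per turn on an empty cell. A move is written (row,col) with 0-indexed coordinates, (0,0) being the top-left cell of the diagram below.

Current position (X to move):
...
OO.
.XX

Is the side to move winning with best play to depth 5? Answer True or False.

X winning at [.../OO./.XX]: False

[.../OO./.XX] X move#1: (0,0):-1/X../OO./.XX*, (0,1):-1/.X./OO./.XX, (0,2):-1/..X/OO./.XX, (1,2):-1/.../OOX/.XX, (2,0):-1/.../OO./XXX
[X../OO./.XX] O move#2: (0,1):+1/XO./OO./.XX*, (0,2):+1/X.O/OO./.XX, (1,2):+1/X../OOO/.XX, (2,0):+1/X../OO./OXX
[XO./OO./.XX] X move#3: (0,2):-1/XOX/OO./.XX*, (1,2):-1/XO./OOX/.XX, (2,0):-1/XO./OO./XXX
[XOX/OO./.XX] O move#4: (1,2):+1/XOX/OOO/.XX*, (2,0):-1/XOX/OO./OXX
[XOX/OOO/.XX] end (terminal -1, X#5); searched .../OO./.XX to 5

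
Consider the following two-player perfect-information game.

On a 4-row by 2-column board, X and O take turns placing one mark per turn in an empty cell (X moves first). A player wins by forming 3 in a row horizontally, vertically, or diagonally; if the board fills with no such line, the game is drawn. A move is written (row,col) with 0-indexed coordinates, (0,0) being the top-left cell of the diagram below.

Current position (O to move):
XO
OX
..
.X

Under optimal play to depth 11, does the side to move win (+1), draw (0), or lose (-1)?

ply 1, O at XO/OX/../.X | (2,0)=-1→XO/OX/O./.X; (2,1)=+0→XO/OX/.O/.X*; (3,0)=-1→XO/OX/../OX
ply 2, X at XO/OX/.O/.X | (2,0)=+0→XO/OX/XO/.X*; (3,0)=+0→XO/OX/.O/XX
ply 3, O at XO/OX/XO/.X | (3,0)=+0→XO/OX/XO/OX*
ply 4: XO/OX/XO/OX is terminal +0 (X); from XO/OX/../.X depth 11

value(XO/OX/../.X, O) = 0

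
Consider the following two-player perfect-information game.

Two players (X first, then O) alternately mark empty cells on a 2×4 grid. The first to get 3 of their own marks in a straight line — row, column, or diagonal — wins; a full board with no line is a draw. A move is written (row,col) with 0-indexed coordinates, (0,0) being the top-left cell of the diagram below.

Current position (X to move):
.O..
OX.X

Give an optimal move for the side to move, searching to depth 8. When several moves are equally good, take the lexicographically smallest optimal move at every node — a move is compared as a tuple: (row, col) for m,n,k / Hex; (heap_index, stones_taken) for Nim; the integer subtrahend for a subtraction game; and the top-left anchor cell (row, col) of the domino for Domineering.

X's best at [.O../OX.X]: (1,2)

p1 X@[.O../OX.X]: (0,0)[XO../OX.X]+0 (0,2)[.OX./OX.X]+0 (0,3)[.O.X/OX.X]+0 (1,2)[.O../OXXX]+1*
p2 O@[.O../OXXX] terminal -1; root [.O../OX.X] d8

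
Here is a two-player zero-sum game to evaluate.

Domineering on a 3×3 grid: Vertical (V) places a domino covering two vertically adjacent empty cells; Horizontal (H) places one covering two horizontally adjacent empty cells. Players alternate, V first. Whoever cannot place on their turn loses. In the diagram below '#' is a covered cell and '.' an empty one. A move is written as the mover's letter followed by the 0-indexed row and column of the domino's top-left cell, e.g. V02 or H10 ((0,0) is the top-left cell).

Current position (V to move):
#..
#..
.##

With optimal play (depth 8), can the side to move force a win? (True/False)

p1 V@[#../#../.##]: V01[##./##./.##]+1* V02[#.#/#.#/.##]+1
p2 H@[##./##./.##] terminal -1; root [#../#../.##] d8

V winning at [#../#../.##]: True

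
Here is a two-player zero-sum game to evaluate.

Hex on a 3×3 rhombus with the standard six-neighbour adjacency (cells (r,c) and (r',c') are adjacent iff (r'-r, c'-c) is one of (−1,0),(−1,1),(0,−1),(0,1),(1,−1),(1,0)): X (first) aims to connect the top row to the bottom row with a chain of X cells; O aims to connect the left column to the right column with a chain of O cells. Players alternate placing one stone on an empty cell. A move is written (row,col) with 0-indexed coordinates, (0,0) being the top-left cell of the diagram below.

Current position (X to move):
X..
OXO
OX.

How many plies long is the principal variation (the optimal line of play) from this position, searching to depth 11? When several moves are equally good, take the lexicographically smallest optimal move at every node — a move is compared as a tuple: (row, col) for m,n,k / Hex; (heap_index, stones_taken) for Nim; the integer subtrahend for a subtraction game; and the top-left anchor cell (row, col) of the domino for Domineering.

PV length from [X../OXO/OX.]: 1 ply

ply 1, X at X../OXO/OX. | (0,1)=+1→XX./OXO/OX.*; (0,2)=+1→X.X/OXO/OX.; (2,2)=+1→X../OXO/OXX
ply 2: XX./OXO/OX. is terminal -1 (O); from X../OXO/OX. depth 11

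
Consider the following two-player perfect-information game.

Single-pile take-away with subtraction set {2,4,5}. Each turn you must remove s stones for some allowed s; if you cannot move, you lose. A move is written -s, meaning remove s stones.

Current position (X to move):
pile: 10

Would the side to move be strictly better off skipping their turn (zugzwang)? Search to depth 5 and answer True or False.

[10] X move#1: -2:+1/8*, -4:-1/6, -5:-1/5
[8] O move#2: -2:-1/6*, -4:-1/4, -5:-1/3
[6] X move#3: -2:-1/4, -4:-1/2, -5:+1/1*
[1] end (terminal -1, O#4); searched 10 to 5
suppose X passes — search the same position with O to move:
pass> [10] O move#1: -2:+1/8*, -4:-1/6, -5:-1/5
pass> [8] X move#2: -2:-1/6*, -4:-1/4, -5:-1/3
pass> [6] O move#3: -2:-1/4, -4:-1/2, -5:+1/1*
pass> [1] end (terminal -1, X#4); searched 10 to 5
for X: play +1, pass -1

zugzwang(10, X) = False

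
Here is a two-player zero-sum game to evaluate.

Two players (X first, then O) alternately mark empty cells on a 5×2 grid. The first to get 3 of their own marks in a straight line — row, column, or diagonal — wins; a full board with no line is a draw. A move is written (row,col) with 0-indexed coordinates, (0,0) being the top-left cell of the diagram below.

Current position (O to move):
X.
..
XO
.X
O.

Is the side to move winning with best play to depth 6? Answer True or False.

ply 1, O at X./../XO/.X/O. | (0,1)=-1→XO/../XO/.X/O.; (1,0)=+0→X./O./XO/.X/O.*; (1,1)=-1→X./.O/XO/.X/O.; (3,0)=-1→X./../XO/OX/O.; (4,1)=-1→X./../XO/.X/OO
ply 2, X at X./O./XO/.X/O. | (0,1)=+0→XX/O./XO/.X/O.*; (1,1)=+0→X./OX/XO/.X/O.; (3,0)=+0→X./O./XO/XX/O.; (4,1)=+0→X./O./XO/.X/OX
ply 3, O at XX/O./XO/.X/O. | (1,1)=+0→XX/OO/XO/.X/O.*; (3,0)=+0→XX/O./XO/OX/O.; (4,1)=+0→XX/O./XO/.X/OO
ply 4, X at XX/OO/XO/.X/O. | (3,0)=+0→XX/OO/XO/XX/O.*; (4,1)=+0→XX/OO/XO/.X/OX
ply 5, O at XX/OO/XO/XX/O. | (4,1)=+0→XX/OO/XO/XX/OO*
ply 6: XX/OO/XO/XX/OO is terminal +0 (X); from X./../XO/.X/O. depth 6

O winning at [X./../XO/.X/O.]: False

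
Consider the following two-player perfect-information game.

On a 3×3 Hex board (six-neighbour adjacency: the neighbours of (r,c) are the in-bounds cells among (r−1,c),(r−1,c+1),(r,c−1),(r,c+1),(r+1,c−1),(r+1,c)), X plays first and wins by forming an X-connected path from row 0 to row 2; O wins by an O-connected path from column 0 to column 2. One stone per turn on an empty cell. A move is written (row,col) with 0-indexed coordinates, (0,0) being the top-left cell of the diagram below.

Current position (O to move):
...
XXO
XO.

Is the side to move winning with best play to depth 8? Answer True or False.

[.../XXO/XO.] O move#1: (0,0):-1/O../XXO/XO.*, (0,1):-1/.O./XXO/XO., (0,2):-1/..O/XXO/XO., (2,2):-1/.../XXO/XOO
[O../XXO/XO.] X move#2: (0,1):+1/OX./XXO/XO.*, (0,2):+1/O.X/XXO/XO., (2,2):+1/O../XXO/XOX
[OX./XXO/XO.] end (terminal -1, O#3); searched .../XXO/XO. to 8

O winning at [.../XXO/XO.]: False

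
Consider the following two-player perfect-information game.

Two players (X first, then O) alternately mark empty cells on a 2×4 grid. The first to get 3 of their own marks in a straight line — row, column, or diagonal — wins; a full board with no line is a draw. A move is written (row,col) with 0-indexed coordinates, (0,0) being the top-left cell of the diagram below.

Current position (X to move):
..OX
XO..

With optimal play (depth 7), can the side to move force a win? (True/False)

[..OX/XO..] X move#1: (0,0):+0/X.OX/XO..*, (0,1):+0/.XOX/XO.., (1,2):+0/..OX/XOX., (1,3):+0/..OX/XO.X
[X.OX/XO..] O move#2: (0,1):+0/XOOX/XO..*, (1,2):+0/X.OX/XOO., (1,3):+0/X.OX/XO.O
[XOOX/XO..] X move#3: (1,2):+0/XOOX/XOX.*, (1,3):+0/XOOX/XO.X
[XOOX/XOX.] O move#4: (1,3):+0/XOOX/XOXO*
[XOOX/XOXO] end (terminal +0, X#5); searched ..OX/XO.. to 7

X winning at [..OX/XO..]: False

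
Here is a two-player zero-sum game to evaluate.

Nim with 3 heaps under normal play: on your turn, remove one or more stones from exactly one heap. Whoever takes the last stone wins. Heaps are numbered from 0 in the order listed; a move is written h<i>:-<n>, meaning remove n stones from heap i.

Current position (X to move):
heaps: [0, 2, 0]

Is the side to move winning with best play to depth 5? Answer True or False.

ply 1, X at (0,2,0) | h1:-1=-1→(0,1,0); h1:-2=+1→(0,0,0)*
ply 2: (0,0,0) is terminal -1 (O); from (0,2,0) depth 5

X winning at [(0,2,0)]: True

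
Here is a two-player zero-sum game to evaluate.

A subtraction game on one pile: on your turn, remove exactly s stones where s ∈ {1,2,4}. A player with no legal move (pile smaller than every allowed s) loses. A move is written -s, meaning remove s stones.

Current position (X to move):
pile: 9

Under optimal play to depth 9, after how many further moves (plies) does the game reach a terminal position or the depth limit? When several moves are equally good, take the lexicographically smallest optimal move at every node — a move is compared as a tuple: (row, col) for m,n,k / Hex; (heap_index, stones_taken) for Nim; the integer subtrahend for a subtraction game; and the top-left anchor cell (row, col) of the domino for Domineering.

PV length from [9]: 6 plies

[9] X move#1: -1:-1/8*, -2:-1/7, -4:-1/5
[8] O move#2: -1:-1/7, -2:+1/6*, -4:-1/4
[6] X move#3: -1:-1/5*, -2:-1/4, -4:-1/2
[5] O move#4: -1:-1/4, -2:+1/3*, -4:-1/1
[3] X move#5: -1:-1/2*, -2:-1/1
[2] O move#6: -1:-1/1, -2:+1/0*
[0] end (terminal -1, X#7); searched 9 to 9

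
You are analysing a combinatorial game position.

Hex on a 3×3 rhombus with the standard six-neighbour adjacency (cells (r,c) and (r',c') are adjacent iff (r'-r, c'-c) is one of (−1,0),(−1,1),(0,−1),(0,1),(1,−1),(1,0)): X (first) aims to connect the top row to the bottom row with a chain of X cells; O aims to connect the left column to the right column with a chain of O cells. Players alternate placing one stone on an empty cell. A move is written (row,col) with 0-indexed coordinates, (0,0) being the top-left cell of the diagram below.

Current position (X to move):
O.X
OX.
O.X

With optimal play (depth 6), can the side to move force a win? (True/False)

p1 X@[O.X/OX./O.X]: (0,1)[OXX/OX./O.X]+1* (1,2)[O.X/OXX/O.X]+1 (2,1)[O.X/OX./OXX]+1
p2 O@[OXX/OX./O.X]: (1,2)[OXX/OXO/O.X]-1* (2,1)[OXX/OX./OOX]-1
p3 X@[OXX/OXO/O.X]: (2,1)[OXX/OXO/OXX]+1*
p4 O@[OXX/OXO/OXX] terminal -1; root [O.X/OX./O.X] d6

X winning at [O.X/OX./O.X]: True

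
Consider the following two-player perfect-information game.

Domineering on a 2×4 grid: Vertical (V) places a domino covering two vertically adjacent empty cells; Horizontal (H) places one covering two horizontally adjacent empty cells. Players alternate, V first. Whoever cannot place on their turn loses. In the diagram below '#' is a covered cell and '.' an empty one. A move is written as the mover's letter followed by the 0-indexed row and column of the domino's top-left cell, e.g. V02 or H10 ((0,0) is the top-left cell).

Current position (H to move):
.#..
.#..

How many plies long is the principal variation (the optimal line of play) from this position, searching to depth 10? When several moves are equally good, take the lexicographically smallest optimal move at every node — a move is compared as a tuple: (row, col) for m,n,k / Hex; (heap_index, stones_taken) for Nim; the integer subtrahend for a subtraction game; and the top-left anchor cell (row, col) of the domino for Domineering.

PV length from [.#../.#..]: 3 plies

[.#../.#..] H move#1: H02:+1/.###/.#..*, H12:+1/.#../.###
[.###/.#..] V move#2: V00:-1/####/##..*
[####/##..] H move#3: H12:+1/####/####*
[####/####] end (terminal -1, V#4); searched .#../.#.. to 10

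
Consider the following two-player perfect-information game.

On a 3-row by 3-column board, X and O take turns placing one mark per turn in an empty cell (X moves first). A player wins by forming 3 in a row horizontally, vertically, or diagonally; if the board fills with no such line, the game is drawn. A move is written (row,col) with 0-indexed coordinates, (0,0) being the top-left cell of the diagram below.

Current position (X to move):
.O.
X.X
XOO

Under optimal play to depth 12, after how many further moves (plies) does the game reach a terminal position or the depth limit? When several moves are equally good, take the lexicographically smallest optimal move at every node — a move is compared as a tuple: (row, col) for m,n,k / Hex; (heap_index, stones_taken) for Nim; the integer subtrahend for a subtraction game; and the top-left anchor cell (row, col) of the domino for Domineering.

PV length from [.O./X.X/XOO]: 1 ply

ply 1, X at .O./X.X/XOO | (0,0)=+1→XO./X.X/XOO*; (0,2)=-1→.OX/X.X/XOO; (1,1)=+1→.O./XXX/XOO
ply 2: XO./X.X/XOO is terminal -1 (O); from .O./X.X/XOO depth 12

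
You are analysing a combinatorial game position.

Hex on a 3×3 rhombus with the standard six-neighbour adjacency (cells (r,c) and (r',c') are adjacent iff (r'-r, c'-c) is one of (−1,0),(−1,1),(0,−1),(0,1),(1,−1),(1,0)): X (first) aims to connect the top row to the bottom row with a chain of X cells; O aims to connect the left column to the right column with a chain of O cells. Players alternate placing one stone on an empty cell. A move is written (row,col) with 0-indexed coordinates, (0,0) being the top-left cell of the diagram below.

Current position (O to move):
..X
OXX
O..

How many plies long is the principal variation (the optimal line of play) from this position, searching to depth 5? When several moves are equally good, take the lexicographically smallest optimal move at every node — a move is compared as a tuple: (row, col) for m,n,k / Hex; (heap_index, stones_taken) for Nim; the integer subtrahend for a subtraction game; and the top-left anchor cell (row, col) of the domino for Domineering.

PV length from [..X/OXX/O..]: 4 plies

p1 O@[..X/OXX/O..]: (0,0)[O.X/OXX/O..]-1* (0,1)[.OX/OXX/O..]-1 (2,1)[..X/OXX/OO.]-1 (2,2)[..X/OXX/O.O]-1
p2 X@[O.X/OXX/O..]: (0,1)[OXX/OXX/O..]+1* (2,1)[O.X/OXX/OX.]+1 (2,2)[O.X/OXX/O.X]+1
p3 O@[OXX/OXX/O..]: (2,1)[OXX/OXX/OO.]-1* (2,2)[OXX/OXX/O.O]-1
p4 X@[OXX/OXX/OO.]: (2,2)[OXX/OXX/OOX]+1*
p5 O@[OXX/OXX/OOX] terminal -1; root [..X/OXX/O..] d5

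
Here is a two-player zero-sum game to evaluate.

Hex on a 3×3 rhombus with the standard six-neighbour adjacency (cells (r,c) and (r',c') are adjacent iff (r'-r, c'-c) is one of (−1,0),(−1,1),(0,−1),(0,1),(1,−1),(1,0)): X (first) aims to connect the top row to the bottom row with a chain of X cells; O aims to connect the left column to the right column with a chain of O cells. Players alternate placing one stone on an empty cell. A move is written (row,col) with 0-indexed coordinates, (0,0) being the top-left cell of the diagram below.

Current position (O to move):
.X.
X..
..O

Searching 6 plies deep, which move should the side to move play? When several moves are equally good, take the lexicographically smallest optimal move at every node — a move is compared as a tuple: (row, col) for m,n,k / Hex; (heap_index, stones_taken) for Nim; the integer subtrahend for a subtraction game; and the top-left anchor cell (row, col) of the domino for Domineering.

O's best at [.X./X../..O]: (2,0)

p1 O@[.X./X../..O]: (0,0)[OX./X../..O]-1 (0,2)[.XO/X../..O]-1 (1,1)[.X./XO./..O]-1 (1,2)[.X./X.O/..O]-1 (2,0)[.X./X../O.O]+1* (2,1)[.X./X../.OO]-1
p2 X@[.X./X../O.O]: (0,0)[XX./X../O.O]-1* (0,2)[.XX/X../O.O]-1 (1,1)[.X./XX./O.O]-1 (1,2)[.X./X.X/O.O]-1 (2,1)[.X./X../OXO]-1
p3 O@[XX./X../O.O]: (0,2)[XXO/X../O.O]+1* (1,1)[XX./XO./O.O]+1 (1,2)[XX./X.O/O.O]+1 (2,1)[XX./X../OOO]+1
p4 X@[XXO/X../O.O]: (1,1)[XXO/XX./O.O]-1* (1,2)[XXO/X.X/O.O]-1 (2,1)[XXO/X../OXO]-1
p5 O@[XXO/XX./O.O]: (1,2)[XXO/XXO/O.O]-1 (2,1)[XXO/XX./OOO]+1*
p6 X@[XXO/XX./OOO] terminal -1; root [.X./X../..O] d6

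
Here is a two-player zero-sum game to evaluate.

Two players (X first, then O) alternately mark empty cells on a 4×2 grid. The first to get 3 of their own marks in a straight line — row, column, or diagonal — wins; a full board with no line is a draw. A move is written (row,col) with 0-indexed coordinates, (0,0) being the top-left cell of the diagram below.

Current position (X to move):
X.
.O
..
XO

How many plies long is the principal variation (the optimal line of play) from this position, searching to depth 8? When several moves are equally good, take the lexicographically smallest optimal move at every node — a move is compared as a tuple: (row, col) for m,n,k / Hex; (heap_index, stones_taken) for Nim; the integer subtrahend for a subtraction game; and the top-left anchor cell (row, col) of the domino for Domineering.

PV length from [X./.O/../XO]: 4 plies

[X./.O/../XO] X move#1: (0,1):-1/XX/.O/../XO, (1,0):-1/X./XO/../XO, (2,0):-1/X./.O/X./XO, (2,1):+0/X./.O/.X/XO*
[X./.O/.X/XO] O move#2: (0,1):+0/XO/.O/.X/XO*, (1,0):+0/X./OO/.X/XO, (2,0):+0/X./.O/OX/XO
[XO/.O/.X/XO] X move#3: (1,0):+0/XO/XO/.X/XO*, (2,0):+0/XO/.O/XX/XO
[XO/XO/.X/XO] O move#4: (2,0):+0/XO/XO/OX/XO*
[XO/XO/OX/XO] end (terminal +0, X#5); searched X./.O/../XO to 8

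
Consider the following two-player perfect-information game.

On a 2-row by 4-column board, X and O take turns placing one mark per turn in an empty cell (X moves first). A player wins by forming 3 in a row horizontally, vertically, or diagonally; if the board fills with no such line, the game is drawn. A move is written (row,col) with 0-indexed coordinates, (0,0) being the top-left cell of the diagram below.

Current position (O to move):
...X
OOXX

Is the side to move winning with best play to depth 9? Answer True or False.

[...X/OOXX] O move#1: (0,0):+0/O..X/OOXX*, (0,1):+0/.O.X/OOXX, (0,2):+0/..OX/OOXX
[O..X/OOXX] X move#2: (0,1):+0/OX.X/OOXX*, (0,2):+0/O.XX/OOXX
[OX.X/OOXX] O move#3: (0,2):+0/OXOX/OOXX*
[OXOX/OOXX] end (terminal +0, X#4); searched ...X/OOXX to 9

O winning at [...X/OOXX]: False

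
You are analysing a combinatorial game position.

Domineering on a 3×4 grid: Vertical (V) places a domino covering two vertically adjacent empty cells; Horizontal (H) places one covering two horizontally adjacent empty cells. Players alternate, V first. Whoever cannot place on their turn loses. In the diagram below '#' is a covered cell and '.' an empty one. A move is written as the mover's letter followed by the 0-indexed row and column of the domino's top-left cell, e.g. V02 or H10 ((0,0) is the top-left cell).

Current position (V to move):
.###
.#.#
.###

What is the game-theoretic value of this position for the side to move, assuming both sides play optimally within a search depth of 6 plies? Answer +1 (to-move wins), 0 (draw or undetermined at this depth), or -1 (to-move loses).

p1 V@[.###/.#.#/.###]: V00[####/##.#/.###]+1* V10[.###/##.#/####]+1
p2 H@[####/##.#/.###] terminal -1; root [.###/.#.#/.###] d6

value(.###/.#.#/.###, V) = +1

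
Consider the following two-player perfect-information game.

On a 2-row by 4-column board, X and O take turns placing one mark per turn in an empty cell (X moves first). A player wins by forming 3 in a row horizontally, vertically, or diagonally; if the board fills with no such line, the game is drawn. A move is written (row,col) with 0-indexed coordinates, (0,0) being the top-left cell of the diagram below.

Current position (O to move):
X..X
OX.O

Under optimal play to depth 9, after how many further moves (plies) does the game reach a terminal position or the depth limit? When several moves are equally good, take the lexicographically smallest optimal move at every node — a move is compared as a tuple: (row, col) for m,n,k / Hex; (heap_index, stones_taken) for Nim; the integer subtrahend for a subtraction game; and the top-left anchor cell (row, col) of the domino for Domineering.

PV length from [X..X/OX.O]: 3 plies

p1 O@[X..X/OX.O]: (0,1)[XO.X/OX.O]+0* (0,2)[X.OX/OX.O]+0 (1,2)[X..X/OXOO]+0
p2 X@[XO.X/OX.O]: (0,2)[XOXX/OX.O]+0* (1,2)[XO.X/OXXO]+0
p3 O@[XOXX/OX.O]: (1,2)[XOXX/OXOO]+0*
p4 X@[XOXX/OXOO] terminal +0; root [X..X/OX.O] d9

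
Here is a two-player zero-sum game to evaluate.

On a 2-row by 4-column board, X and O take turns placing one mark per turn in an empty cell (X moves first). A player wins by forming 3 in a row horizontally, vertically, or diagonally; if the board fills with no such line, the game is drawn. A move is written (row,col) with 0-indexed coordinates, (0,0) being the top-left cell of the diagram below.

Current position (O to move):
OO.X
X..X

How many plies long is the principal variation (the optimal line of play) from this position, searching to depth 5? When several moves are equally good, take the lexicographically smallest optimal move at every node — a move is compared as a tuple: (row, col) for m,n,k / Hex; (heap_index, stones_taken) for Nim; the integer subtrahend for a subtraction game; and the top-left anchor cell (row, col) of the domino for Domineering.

PV length from [OO.X/X..X]: 1 ply

[OO.X/X..X] O move#1: (0,2):+1/OOOX/X..X*, (1,1):+0/OO.X/XO.X, (1,2):+0/OO.X/X.OX
[OOOX/X..X] end (terminal -1, X#2); searched OO.X/X..X to 5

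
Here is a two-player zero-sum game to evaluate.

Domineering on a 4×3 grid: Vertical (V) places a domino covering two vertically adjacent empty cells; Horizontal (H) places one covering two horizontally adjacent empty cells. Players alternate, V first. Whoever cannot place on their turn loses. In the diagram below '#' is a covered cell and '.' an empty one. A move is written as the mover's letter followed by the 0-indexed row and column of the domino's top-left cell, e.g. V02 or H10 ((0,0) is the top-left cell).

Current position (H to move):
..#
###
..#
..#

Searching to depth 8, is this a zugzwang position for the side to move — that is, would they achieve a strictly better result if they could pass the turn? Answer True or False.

p1 H@[..#/###/..#/..#]: H00[###/###/..#/..#]-1 H20[..#/###/###/..#]+1* H30[..#/###/..#/###]+1
p2 V@[..#/###/###/..#] terminal -1; root [..#/###/..#/..#] d8
suppose H passes — search the same position with V to move:
pass> p1 V@[..#/###/..#/..#]: V20[..#/###/#.#/#.#]+1* V21[..#/###/.##/.##]+1
pass> p2 H@[..#/###/#.#/#.#]: H00[###/###/#.#/#.#]-1*
pass> p3 V@[###/###/#.#/#.#]: V21[###/###/###/###]+1*
pass> p4 H@[###/###/###/###] terminal -1; root [..#/###/..#/..#] d8
for H: play +1, pass -1

zugzwang(..#/###/..#/..#, H) = False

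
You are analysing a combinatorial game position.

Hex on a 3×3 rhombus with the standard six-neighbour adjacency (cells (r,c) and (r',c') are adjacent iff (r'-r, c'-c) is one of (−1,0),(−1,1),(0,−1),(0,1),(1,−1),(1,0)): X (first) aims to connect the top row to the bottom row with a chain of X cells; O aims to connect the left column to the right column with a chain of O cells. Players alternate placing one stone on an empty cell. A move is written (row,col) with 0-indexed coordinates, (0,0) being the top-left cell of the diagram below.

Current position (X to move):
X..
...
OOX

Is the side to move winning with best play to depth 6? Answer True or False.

X winning at [X../.../OOX]: True

ply 1, X at X../.../OOX | (0,1)=-1→XX./.../OOX; (0,2)=-1→X.X/.../OOX; (1,0)=-1→X../X../OOX; (1,1)=-1→X../.X./OOX; (1,2)=+1→X../..X/OOX*
ply 2, O at X../..X/OOX | (0,1)=-1→XO./..X/OOX*; (0,2)=-1→X.O/..X/OOX; (1,0)=-1→X../O.X/OOX; (1,1)=-1→X../.OX/OOX
ply 3, X at XO./..X/OOX | (0,2)=+1→XOX/..X/OOX*; (1,0)=+1→XO./X.X/OOX; (1,1)=+1→XO./.XX/OOX
ply 4: XOX/..X/OOX is terminal -1 (O); from X../.../OOX depth 6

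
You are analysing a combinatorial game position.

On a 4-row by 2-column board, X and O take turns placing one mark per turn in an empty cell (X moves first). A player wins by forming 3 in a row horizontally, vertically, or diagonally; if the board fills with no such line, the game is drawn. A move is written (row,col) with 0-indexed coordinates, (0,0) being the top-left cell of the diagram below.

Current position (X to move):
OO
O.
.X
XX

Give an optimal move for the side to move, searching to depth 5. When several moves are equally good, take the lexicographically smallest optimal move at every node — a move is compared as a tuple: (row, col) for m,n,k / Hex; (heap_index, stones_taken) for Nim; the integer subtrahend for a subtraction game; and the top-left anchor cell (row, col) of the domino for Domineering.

X's best at [OO/O./.X/XX]: (1,1)

[OO/O./.X/XX] X move#1: (1,1):+1/OO/OX/.X/XX*, (2,0):+0/OO/O./XX/XX
[OO/OX/.X/XX] end (terminal -1, O#2); searched OO/O./.X/XX to 5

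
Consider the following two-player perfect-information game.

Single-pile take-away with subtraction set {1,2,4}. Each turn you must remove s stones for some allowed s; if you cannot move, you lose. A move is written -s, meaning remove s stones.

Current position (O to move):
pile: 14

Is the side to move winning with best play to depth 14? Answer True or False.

ply 1, O at 14 | -1=-1→13; -2=+1→12*; -4=-1→10
ply 2, X at 12 | -1=-1→11*; -2=-1→10; -4=-1→8
ply 3, O at 11 | -1=-1→10; -2=+1→9*; -4=-1→7
ply 4, X at 9 | -1=-1→8*; -2=-1→7; -4=-1→5
ply 5, O at 8 | -1=-1→7; -2=+1→6*; -4=-1→4
ply 6, X at 6 | -1=-1→5*; -2=-1→4; -4=-1→2
ply 7, O at 5 | -1=-1→4; -2=+1→3*; -4=-1→1
ply 8, X at 3 | -1=-1→2*; -2=-1→1
ply 9, O at 2 | -1=-1→1; -2=+1→0*
ply 10: 0 is terminal -1 (X); from 14 depth 14

O winning at [14]: True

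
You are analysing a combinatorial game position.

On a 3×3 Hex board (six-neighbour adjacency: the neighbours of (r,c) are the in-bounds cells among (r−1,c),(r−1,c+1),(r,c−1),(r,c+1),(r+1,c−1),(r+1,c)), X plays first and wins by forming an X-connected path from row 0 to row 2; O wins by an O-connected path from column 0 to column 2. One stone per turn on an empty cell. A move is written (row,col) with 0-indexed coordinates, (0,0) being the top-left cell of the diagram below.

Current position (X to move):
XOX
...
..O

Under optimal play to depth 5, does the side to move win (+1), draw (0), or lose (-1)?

value(XOX/.../..O, X) = +1

p1 X@[XOX/.../..O]: (1,0)[XOX/X../..O]+1* (1,1)[XOX/.X./..O]+1 (1,2)[XOX/..X/..O]+1 (2,0)[XOX/.../X.O]+1 (2,1)[XOX/.../.XO]+1
p2 O@[XOX/X../..O]: (1,1)[XOX/XO./..O]-1* (1,2)[XOX/X.O/..O]-1 (2,0)[XOX/X../O.O]-1 (2,1)[XOX/X../.OO]-1
p3 X@[XOX/XO./..O]: (1,2)[XOX/XOX/..O]+1* (2,0)[XOX/XO./X.O]+1 (2,1)[XOX/XO./.XO]+1
p4 O@[XOX/XOX/..O]: (2,0)[XOX/XOX/O.O]-1* (2,1)[XOX/XOX/.OO]-1
p5 X@[XOX/XOX/O.O]: (2,1)[XOX/XOX/OXO]+1*
p6 O@[XOX/XOX/OXO] terminal -1; root [XOX/.../..O] d5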